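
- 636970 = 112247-749217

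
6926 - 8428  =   - 1502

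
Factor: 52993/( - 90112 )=-2^( - 13)*11^( - 1)*197^1*269^1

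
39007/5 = 7801 + 2/5=7801.40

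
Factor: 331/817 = 19^( - 1) * 43^(-1)*331^1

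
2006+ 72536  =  74542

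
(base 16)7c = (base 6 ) 324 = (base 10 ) 124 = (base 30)44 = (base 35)3j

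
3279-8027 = -4748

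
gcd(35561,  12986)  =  43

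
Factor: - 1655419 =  - 1655419^1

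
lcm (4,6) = 12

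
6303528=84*75042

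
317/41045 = 317/41045=0.01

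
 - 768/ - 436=192/109 = 1.76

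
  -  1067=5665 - 6732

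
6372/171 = 37  +  5/19 = 37.26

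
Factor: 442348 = 2^2*110587^1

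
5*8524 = 42620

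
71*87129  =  6186159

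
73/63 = 73/63 =1.16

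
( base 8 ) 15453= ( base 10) 6955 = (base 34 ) 60J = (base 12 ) 4037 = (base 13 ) 3220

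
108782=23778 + 85004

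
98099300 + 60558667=158657967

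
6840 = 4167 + 2673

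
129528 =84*1542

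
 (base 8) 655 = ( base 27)fo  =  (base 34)CL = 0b110101101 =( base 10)429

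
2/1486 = 1/743 =0.00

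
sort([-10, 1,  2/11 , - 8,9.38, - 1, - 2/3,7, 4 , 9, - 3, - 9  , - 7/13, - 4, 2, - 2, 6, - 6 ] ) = [ - 10, - 9,-8, - 6 ,-4, - 3, - 2, - 1, - 2/3, - 7/13 , 2/11, 1, 2,4, 6,7,9,9.38] 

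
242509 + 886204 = 1128713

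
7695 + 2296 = 9991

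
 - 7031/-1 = 7031/1= 7031.00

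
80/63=1+ 17/63  =  1.27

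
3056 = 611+2445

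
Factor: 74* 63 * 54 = 251748=2^2*3^5*7^1*37^1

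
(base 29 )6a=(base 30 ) 64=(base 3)20211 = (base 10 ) 184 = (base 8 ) 270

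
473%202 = 69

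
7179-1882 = 5297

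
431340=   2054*210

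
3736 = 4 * 934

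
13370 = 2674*5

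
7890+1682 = 9572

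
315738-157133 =158605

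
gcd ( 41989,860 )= 1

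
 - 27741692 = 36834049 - 64575741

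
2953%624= 457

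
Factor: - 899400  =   - 2^3*3^1 * 5^2*1499^1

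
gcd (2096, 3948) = 4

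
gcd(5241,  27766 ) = 1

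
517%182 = 153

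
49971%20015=9941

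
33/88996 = 33/88996 = 0.00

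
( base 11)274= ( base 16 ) 143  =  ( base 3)102222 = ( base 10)323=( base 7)641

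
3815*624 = 2380560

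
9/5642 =9/5642 = 0.00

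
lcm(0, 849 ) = 0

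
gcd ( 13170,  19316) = 878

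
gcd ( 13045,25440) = 5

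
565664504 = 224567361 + 341097143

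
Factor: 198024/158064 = 2^(- 1)*89^( - 1 )*223^1 = 223/178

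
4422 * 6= 26532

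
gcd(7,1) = 1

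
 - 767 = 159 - 926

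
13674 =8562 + 5112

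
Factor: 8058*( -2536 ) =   -  20435088  =  -2^4*3^1*17^1*79^1*317^1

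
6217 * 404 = 2511668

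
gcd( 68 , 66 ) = 2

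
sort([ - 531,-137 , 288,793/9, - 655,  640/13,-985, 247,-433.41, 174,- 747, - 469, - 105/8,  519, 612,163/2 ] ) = [-985,-747 , - 655, - 531,  -  469, - 433.41, - 137,- 105/8,640/13,163/2,  793/9, 174,247,288,519,612 ]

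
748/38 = 374/19 = 19.68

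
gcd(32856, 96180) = 12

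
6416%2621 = 1174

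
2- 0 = 2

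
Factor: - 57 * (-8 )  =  2^3*3^1*19^1 = 456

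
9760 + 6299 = 16059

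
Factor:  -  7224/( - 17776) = 903/2222 = 2^( - 1 )*3^1*7^1*11^( - 1)*43^1 * 101^( - 1)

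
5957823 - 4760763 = 1197060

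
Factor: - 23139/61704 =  - 3/8 = -2^( - 3)*3^1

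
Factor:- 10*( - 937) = 2^1*5^1*937^1  =  9370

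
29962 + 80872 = 110834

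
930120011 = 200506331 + 729613680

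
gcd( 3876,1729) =19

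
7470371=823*9077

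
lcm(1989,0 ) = 0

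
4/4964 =1/1241 =0.00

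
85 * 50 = 4250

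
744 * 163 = 121272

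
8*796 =6368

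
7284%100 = 84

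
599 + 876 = 1475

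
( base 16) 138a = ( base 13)237a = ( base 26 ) 7AA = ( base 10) 5002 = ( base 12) 2a8a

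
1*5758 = 5758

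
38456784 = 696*55254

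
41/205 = 1/5 = 0.20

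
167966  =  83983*2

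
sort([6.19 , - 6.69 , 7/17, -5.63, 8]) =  [-6.69 , - 5.63,7/17,6.19, 8]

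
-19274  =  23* ( - 838 ) 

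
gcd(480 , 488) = 8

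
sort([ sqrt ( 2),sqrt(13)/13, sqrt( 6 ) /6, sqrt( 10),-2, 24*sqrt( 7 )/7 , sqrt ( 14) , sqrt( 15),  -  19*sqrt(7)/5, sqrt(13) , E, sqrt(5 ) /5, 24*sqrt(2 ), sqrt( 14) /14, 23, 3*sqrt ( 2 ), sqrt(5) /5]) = [ - 19*sqrt( 7) /5,-2,sqrt(14)/14, sqrt(13)/13,  sqrt(6) /6, sqrt(5 ) /5 , sqrt( 5 ) /5,sqrt( 2 ), E, sqrt ( 10), sqrt(13), sqrt(14),sqrt( 15 ), 3*sqrt(2),24*sqrt( 7)/7, 23, 24*sqrt( 2)]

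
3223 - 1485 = 1738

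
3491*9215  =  32169565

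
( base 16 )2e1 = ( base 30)OH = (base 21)1e2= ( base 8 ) 1341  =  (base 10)737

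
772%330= 112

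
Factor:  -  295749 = -3^2*17^1*1933^1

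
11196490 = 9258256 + 1938234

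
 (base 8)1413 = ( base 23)1ak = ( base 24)18B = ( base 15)36E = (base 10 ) 779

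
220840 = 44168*5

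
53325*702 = 37434150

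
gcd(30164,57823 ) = 1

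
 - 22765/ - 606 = 37+343/606=37.57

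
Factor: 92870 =2^1*5^1*37^1*251^1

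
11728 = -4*( - 2932)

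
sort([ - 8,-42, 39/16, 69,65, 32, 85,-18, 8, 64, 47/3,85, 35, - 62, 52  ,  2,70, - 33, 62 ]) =[-62 , - 42, - 33, -18, - 8,2, 39/16,8,  47/3,32, 35, 52, 62, 64,65, 69,70,85,85 ] 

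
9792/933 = 10 + 154/311= 10.50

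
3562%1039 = 445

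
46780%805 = 90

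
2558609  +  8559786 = 11118395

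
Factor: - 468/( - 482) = 234/241 = 2^1*3^2*13^1*241^( - 1)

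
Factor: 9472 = 2^8 *37^1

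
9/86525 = 9/86525 = 0.00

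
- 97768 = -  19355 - 78413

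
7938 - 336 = 7602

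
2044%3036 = 2044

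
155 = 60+95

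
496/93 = 5 + 1/3 = 5.33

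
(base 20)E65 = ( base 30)6AP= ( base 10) 5725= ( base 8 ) 13135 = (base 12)3391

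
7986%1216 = 690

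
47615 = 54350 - 6735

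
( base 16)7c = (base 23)59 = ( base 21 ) 5J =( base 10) 124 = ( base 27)4G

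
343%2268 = 343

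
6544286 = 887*7378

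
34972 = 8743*4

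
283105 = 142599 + 140506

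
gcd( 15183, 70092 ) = 9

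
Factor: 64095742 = 2^1*29^1*523^1*2113^1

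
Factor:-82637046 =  -2^1 * 3^2*1061^1*4327^1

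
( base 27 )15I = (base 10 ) 882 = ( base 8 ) 1562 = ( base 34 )pw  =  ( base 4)31302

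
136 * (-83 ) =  - 11288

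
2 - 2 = 0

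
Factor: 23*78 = 1794 = 2^1*3^1* 13^1* 23^1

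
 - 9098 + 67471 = 58373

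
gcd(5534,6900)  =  2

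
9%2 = 1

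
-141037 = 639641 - 780678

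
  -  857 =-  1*857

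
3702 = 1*3702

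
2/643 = 2/643 =0.00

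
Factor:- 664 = - 2^3*83^1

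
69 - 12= 57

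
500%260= 240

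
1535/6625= 307/1325 = 0.23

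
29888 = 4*7472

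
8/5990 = 4/2995  =  0.00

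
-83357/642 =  - 83357/642 = - 129.84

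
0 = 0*64211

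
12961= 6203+6758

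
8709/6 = 2903/2=1451.50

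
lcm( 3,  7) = 21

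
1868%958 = 910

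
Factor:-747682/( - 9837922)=373841/4918961 = 13^1*149^1*193^1*4918961^ (-1 ) 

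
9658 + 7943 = 17601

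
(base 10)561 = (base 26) LF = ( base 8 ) 1061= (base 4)20301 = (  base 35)g1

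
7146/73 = 7146/73 = 97.89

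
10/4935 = 2/987 = 0.00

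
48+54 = 102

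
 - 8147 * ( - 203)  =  1653841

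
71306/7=10186 + 4/7  =  10186.57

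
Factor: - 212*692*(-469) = 68804176 =2^4*7^1*53^1*67^1*173^1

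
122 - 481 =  - 359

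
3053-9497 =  - 6444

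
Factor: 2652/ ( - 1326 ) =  - 2 = - 2^1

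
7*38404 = 268828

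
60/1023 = 20/341= 0.06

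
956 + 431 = 1387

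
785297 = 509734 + 275563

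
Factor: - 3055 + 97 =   -  2^1*3^1*17^1*29^1 = - 2958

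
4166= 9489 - 5323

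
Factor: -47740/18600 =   -  2^ ( - 1)*3^(-1 ) * 5^( - 1) * 7^1*11^1 = - 77/30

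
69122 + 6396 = 75518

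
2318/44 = 1159/22 = 52.68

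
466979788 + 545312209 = 1012291997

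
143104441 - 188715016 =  - 45610575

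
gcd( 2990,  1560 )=130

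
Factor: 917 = 7^1*131^1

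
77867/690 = 112 + 587/690=112.85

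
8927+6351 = 15278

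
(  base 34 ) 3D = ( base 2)1110011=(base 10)115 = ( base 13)8B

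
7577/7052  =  1+525/7052= 1.07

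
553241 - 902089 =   -  348848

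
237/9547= 237/9547 = 0.02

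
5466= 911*6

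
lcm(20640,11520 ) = 495360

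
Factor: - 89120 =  - 2^5 * 5^1*557^1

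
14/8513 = 14/8513  =  0.00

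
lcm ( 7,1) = 7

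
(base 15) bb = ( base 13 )107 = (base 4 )2300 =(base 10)176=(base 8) 260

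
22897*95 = 2175215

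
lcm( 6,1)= 6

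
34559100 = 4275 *8084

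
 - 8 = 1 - 9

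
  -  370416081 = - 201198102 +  - 169217979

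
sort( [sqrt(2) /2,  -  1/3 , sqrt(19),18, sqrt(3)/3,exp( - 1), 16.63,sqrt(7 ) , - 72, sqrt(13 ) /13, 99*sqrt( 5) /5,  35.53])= [ - 72, - 1/3,  sqrt(13)/13, exp( - 1 ),  sqrt ( 3 )/3,sqrt( 2) /2, sqrt( 7),sqrt(19 ) , 16.63, 18, 35.53,99*sqrt(5 ) /5 ] 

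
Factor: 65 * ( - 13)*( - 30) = 2^1*3^1* 5^2*13^2  =  25350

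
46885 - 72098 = -25213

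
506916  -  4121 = 502795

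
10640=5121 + 5519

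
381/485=381/485 =0.79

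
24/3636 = 2/303= 0.01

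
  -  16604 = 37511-54115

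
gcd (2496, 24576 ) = 192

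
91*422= 38402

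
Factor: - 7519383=-3^2*19^1*43973^1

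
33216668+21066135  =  54282803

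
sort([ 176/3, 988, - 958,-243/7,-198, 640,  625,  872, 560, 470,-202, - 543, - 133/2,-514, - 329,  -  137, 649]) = [-958 , - 543, - 514,-329,-202,  -  198, - 137,-133/2,-243/7,176/3, 470,560, 625,  640,649,872, 988]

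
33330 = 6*5555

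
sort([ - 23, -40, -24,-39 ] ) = [-40, - 39, -24, - 23 ] 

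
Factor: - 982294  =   - 2^1 * 17^1 * 167^1*173^1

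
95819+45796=141615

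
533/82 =6 + 1/2= 6.50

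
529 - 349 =180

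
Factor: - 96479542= - 2^1*193^1 * 249947^1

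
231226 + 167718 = 398944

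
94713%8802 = 6693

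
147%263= 147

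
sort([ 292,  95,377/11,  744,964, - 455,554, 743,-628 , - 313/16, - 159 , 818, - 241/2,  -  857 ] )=[  -  857, - 628, - 455, - 159,-241/2,-313/16, 377/11,95, 292, 554,743, 744, 818 , 964] 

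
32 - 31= 1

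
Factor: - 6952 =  - 2^3*11^1 * 79^1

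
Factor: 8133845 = 5^1*1626769^1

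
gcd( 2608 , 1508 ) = 4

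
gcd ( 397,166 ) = 1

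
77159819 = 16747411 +60412408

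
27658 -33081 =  - 5423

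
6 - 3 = 3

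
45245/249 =181+ 176/249=181.71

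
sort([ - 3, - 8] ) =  [ - 8, - 3 ]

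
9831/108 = 3277/36= 91.03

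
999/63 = 15+6/7= 15.86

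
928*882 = 818496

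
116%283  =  116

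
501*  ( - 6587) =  -3300087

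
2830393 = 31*91303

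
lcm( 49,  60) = 2940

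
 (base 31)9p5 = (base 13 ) 43a4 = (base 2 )10010011010101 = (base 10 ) 9429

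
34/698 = 17/349  =  0.05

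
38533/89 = 432+85/89 = 432.96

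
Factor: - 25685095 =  - 5^1*5137019^1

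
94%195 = 94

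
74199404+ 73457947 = 147657351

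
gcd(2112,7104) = 192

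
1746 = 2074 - 328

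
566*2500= 1415000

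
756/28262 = 378/14131 = 0.03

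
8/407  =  8/407=0.02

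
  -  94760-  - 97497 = 2737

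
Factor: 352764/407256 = 123/142 = 2^(  -  1)*3^1 * 41^1*71^( - 1)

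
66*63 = 4158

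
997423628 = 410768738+586654890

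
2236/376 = 5+89/94 = 5.95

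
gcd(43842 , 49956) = 6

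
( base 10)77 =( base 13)5c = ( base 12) 65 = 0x4D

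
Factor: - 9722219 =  - 13^1*747863^1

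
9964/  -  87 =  -115 + 41/87 = -114.53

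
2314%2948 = 2314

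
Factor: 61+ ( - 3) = 58 = 2^1*29^1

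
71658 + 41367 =113025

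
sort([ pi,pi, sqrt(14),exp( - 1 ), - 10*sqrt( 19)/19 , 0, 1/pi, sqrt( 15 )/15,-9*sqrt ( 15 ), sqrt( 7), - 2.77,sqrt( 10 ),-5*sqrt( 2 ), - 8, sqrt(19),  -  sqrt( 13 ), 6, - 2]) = [-9 * sqrt( 15 ),-8,  -  5*sqrt( 2 ), - sqrt( 13), - 2.77, - 10* sqrt( 19) /19, - 2, 0,sqrt (15)/15,1/pi,exp( - 1), sqrt( 7) , pi,pi, sqrt( 10), sqrt (14 ),sqrt( 19 ),  6 ] 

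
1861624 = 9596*194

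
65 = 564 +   -  499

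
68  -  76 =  - 8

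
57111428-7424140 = 49687288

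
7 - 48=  - 41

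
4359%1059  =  123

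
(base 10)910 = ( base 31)tb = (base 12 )63a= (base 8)1616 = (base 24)1DM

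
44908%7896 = 5428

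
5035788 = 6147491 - 1111703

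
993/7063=993/7063 = 0.14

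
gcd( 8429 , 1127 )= 1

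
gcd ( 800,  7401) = 1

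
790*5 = 3950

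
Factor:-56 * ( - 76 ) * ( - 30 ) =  -127680 = -2^6*3^1*5^1*7^1*19^1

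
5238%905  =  713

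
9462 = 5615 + 3847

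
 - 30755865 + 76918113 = 46162248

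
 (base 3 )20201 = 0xb5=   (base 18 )A1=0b10110101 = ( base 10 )181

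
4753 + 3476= 8229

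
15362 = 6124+9238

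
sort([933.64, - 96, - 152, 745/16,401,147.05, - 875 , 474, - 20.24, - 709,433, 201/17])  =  [ - 875, - 709, - 152, - 96, - 20.24 , 201/17,745/16,147.05,401,433,  474,933.64 ] 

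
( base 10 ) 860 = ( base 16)35c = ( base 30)sk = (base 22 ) 1H2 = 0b1101011100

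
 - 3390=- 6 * 565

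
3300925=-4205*( - 785) 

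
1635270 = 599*2730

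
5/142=5/142=0.04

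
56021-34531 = 21490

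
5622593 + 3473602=9096195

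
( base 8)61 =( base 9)54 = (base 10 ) 49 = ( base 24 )21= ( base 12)41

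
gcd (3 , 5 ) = 1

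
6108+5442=11550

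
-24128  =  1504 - 25632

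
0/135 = 0 = 0.00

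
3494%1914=1580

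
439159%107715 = 8299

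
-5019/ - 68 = 5019/68 = 73.81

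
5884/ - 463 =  -5884/463 = - 12.71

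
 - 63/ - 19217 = 63/19217 = 0.00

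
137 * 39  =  5343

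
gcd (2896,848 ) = 16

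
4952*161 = 797272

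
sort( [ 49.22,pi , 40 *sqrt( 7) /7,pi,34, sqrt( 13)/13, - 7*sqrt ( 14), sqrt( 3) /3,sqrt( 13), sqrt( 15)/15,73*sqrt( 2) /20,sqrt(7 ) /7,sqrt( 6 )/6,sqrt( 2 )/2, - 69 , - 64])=[  -  69,-64, - 7*sqrt( 14),sqrt ( 15)/15,sqrt( 13) /13,sqrt(7)/7, sqrt( 6)/6, sqrt( 3)/3, sqrt( 2)/2,pi, pi,sqrt( 13),  73*sqrt(2 )/20,40*sqrt (7)/7 , 34,49.22]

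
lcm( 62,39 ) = 2418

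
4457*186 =829002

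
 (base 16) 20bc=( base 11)6329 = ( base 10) 8380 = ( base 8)20274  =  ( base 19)1441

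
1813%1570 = 243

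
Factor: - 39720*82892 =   -  3292470240=-2^5*3^1*5^1*17^1*23^1*53^1*331^1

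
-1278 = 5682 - 6960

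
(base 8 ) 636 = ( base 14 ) 218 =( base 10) 414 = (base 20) 10e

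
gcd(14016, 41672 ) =8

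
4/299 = 4/299 =0.01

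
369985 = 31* 11935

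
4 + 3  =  7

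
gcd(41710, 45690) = 10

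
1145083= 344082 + 801001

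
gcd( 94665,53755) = 5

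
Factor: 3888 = 2^4*3^5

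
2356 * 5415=12757740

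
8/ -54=-1 + 23/27 = - 0.15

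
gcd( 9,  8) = 1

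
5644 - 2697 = 2947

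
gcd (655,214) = 1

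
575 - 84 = 491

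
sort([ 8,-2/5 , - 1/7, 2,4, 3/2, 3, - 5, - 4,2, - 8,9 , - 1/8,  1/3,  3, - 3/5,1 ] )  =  [ - 8, - 5, - 4, -3/5, - 2/5, - 1/7,  -  1/8, 1/3, 1, 3/2,2,2, 3,3 , 4, 8 , 9 ] 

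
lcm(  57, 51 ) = 969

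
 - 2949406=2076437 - 5025843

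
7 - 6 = 1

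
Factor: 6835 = 5^1*1367^1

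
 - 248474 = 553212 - 801686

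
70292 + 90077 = 160369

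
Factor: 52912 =2^4*3307^1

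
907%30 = 7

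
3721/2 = 3721/2 = 1860.50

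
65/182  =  5/14= 0.36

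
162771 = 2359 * 69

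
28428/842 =14214/421 = 33.76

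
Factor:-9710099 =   -  7^1*29^1*31^1*1543^1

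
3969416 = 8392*473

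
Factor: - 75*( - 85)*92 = 586500 = 2^2*3^1*5^3*17^1 *23^1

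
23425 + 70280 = 93705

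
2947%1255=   437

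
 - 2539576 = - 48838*52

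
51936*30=1558080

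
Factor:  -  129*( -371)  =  3^1*7^1 * 43^1 * 53^1 = 47859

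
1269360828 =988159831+281200997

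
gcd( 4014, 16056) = 4014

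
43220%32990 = 10230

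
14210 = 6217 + 7993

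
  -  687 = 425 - 1112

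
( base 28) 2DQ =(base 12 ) 1172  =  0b11110100110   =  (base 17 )6d3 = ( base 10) 1958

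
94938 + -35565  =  59373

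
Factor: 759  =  3^1* 11^1*23^1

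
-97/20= -5+3/20 =-4.85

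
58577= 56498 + 2079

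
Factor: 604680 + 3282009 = 3886689 = 3^1*1295563^1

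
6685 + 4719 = 11404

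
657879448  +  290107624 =947987072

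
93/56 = 93/56 = 1.66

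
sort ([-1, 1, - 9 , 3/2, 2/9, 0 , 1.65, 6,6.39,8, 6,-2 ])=[-9,-2,- 1, 0,2/9, 1,  3/2,1.65,  6 , 6,6.39, 8]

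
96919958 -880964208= - 784044250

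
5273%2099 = 1075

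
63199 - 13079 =50120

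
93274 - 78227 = 15047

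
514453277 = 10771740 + 503681537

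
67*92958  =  6228186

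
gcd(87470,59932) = 2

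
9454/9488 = 4727/4744 = 1.00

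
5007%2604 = 2403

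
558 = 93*6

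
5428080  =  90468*60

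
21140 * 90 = 1902600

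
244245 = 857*285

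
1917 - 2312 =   -  395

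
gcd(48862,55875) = 1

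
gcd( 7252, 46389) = 7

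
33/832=33/832  =  0.04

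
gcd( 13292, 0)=13292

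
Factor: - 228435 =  - 3^1*5^1*97^1*157^1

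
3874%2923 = 951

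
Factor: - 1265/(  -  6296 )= 2^ ( - 3 )*5^1*11^1 * 23^1*787^( -1)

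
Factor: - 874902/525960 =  - 145817/87660=- 2^(-2)*3^( - 2) * 5^(- 1)*7^1*37^1*487^( - 1)  *  563^1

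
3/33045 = 1/11015 = 0.00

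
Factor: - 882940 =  - 2^2*5^1*131^1*337^1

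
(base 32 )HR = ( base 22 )13L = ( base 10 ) 571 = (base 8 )1073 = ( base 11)47A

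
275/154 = 1  +  11/14 =1.79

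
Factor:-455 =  - 5^1 * 7^1*13^1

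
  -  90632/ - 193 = 469 + 115/193 = 469.60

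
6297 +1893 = 8190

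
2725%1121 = 483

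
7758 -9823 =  - 2065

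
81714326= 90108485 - 8394159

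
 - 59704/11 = - 5428 + 4/11 = - 5427.64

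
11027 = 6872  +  4155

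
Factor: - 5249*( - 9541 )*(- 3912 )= - 195915733608  =  - 2^3*3^1 *7^1*29^2*47^1 * 163^1*181^1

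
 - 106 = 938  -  1044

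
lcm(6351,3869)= 336603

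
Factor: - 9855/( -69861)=3^2*5^1*11^( -1)*29^(-1 )  =  45/319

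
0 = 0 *6164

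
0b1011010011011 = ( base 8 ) 13233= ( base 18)hf9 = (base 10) 5787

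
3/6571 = 3/6571 = 0.00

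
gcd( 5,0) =5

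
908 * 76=69008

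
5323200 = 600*8872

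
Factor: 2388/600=2^( - 1) * 5^( - 2 ) * 199^1  =  199/50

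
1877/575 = 3 + 152/575 = 3.26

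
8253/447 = 2751/149 = 18.46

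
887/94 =9 + 41/94 =9.44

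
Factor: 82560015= 3^2*5^1 * 1834667^1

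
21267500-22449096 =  - 1181596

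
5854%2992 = 2862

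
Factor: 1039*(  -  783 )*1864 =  - 1516432968 =- 2^3*3^3*29^1*233^1 * 1039^1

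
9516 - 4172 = 5344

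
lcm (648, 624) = 16848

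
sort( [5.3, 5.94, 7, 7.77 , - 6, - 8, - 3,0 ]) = [-8,  -  6, - 3, 0 , 5.3, 5.94, 7, 7.77 ]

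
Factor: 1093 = 1093^1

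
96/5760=1/60 = 0.02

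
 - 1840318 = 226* ( - 8143) 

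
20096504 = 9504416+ 10592088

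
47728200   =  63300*754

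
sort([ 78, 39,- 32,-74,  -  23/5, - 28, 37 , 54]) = [  -  74,-32,  -  28,  -  23/5,  37,39, 54, 78 ] 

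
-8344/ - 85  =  8344/85 = 98.16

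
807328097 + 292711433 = 1100039530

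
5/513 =5/513 = 0.01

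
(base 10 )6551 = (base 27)8QH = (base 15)1E1B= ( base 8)14627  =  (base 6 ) 50155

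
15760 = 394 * 40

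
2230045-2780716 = -550671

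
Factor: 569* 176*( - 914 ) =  - 2^5*11^1*457^1*569^1 = - 91531616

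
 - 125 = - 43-82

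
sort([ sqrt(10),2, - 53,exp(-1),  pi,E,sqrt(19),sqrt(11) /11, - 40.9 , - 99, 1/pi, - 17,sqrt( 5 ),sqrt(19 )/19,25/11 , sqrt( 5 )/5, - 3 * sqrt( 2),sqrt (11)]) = [  -  99, - 53, - 40.9 ,-17, - 3*sqrt(2), sqrt(19) /19,sqrt(11) /11,1/pi,exp (-1),sqrt(5 )/5,2,sqrt( 5), 25/11, E, pi,sqrt( 10 ) , sqrt( 11 ),sqrt (19)]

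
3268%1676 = 1592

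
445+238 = 683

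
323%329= 323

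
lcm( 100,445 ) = 8900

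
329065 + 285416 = 614481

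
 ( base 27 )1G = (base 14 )31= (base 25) 1I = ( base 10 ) 43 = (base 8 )53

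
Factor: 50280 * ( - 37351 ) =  - 2^3*3^1 * 5^1*41^1*419^1*911^1  =  - 1878008280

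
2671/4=2671/4 = 667.75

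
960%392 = 176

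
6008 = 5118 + 890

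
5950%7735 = 5950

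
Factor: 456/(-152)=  - 3 = - 3^1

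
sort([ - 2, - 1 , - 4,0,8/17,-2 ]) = [-4, - 2, - 2, - 1,0,8/17 ]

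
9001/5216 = 1 + 3785/5216 = 1.73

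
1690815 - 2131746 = - 440931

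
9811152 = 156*62892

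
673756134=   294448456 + 379307678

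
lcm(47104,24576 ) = 565248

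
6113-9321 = - 3208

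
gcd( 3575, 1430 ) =715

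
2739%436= 123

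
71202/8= 8900+1/4  =  8900.25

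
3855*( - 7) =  - 26985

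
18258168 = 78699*232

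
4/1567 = 4/1567  =  0.00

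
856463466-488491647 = 367971819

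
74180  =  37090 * 2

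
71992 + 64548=136540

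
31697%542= 261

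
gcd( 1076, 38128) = 4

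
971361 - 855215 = 116146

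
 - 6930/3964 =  - 3465/1982 = - 1.75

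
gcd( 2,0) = 2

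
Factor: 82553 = 31^1*2663^1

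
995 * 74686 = 74312570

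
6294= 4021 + 2273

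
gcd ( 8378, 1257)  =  1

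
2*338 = 676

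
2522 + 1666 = 4188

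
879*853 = 749787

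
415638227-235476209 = 180162018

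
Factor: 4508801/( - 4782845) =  - 5^( - 1 )*11^1*409891^1*956569^( - 1 ) 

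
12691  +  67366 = 80057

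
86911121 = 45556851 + 41354270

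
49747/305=163 + 32/305 = 163.10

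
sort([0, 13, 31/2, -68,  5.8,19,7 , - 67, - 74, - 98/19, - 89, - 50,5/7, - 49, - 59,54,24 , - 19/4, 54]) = [-89,- 74,-68, - 67, - 59, - 50, - 49, - 98/19, - 19/4,0,5/7, 5.8, 7, 13,31/2,19 , 24, 54, 54]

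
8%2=0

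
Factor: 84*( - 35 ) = -2940 = - 2^2  *  3^1*5^1*7^2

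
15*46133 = 691995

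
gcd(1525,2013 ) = 61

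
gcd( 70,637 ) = 7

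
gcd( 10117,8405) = 1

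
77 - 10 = 67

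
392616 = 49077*8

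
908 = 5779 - 4871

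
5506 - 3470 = 2036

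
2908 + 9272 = 12180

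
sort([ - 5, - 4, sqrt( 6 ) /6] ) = [ - 5, - 4,sqrt( 6) /6 ]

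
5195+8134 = 13329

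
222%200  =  22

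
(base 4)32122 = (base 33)rv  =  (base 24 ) 1ea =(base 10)922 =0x39A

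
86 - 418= -332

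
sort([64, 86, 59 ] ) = [59,64,86 ] 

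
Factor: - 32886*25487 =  - 2^1*3^4 * 7^2*11^1*29^1*331^1 = - 838165482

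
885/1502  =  885/1502 = 0.59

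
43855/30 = 1461 + 5/6 =1461.83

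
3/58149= 1/19383 = 0.00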